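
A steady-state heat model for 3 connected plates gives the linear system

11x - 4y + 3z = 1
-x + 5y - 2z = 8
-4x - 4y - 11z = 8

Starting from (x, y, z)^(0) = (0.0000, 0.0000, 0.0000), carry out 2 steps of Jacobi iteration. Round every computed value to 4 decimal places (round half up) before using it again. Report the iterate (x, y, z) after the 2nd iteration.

Iteration 1:
  x = (1 - (-4)·0.0000 - (3)·0.0000) / (11) = 0.0909
  y = (8 - (-1)·0.0000 - (-2)·0.0000) / (5) = 1.6000
  z = (8 - (-4)·0.0000 - (-4)·0.0000) / (-11) = -0.7273
Iteration 2:
  x = (1 - (-4)·1.6000 - (3)·-0.7273) / (11) = 0.8711
  y = (8 - (-1)·0.0909 - (-2)·-0.7273) / (5) = 1.3273
  z = (8 - (-4)·0.0909 - (-4)·1.6000) / (-11) = -1.3421

(0.8711, 1.3273, -1.3421)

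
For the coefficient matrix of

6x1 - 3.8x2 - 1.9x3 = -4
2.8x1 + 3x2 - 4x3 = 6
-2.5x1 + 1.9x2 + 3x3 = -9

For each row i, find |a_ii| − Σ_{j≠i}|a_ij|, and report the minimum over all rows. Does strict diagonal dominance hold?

row 1: |6| − (3.8+1.9) = 0.3
row 2: |3| − (2.8+4) = -3.8
row 3: |3| − (2.5+1.9) = -1.4
minimum over rows = -3.8 → not strictly diagonally dominant

-3.8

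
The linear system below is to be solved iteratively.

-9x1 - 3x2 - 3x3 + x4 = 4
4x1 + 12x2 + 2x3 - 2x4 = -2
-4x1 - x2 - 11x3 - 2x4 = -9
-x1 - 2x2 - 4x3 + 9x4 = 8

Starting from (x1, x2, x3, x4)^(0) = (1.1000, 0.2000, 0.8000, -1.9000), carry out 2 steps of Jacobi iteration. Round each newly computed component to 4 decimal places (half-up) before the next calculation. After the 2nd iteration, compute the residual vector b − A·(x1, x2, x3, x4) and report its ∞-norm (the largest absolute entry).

5.0861

Iteration 1:
  x1 = (4 - (-3)·0.2000 - (-3)·0.8000 - (1)·-1.9000) / (-9) = -0.9889
  x2 = (-2 - (4)·1.1000 - (2)·0.8000 - (-2)·-1.9000) / (12) = -0.9833
  x3 = (-9 - (-4)·1.1000 - (-1)·0.2000 - (-2)·-1.9000) / (-11) = 0.7455
  x4 = (8 - (-1)·1.1000 - (-2)·0.2000 - (-4)·0.8000) / (9) = 1.4111
Iteration 2:
  x1 = (4 - (-3)·-0.9833 - (-3)·0.7455 - (1)·1.4111) / (-9) = -0.2084
  x2 = (-2 - (4)·-0.9889 - (2)·0.7455 - (-2)·1.4111) / (12) = 0.2739
  x3 = (-9 - (-4)·-0.9889 - (-1)·-0.9833 - (-2)·1.4111) / (-11) = 1.0106
  x4 = (8 - (-1)·-0.9889 - (-2)·-0.9833 - (-4)·0.7455) / (9) = 0.8918
Residual b − A·x = (5.0861, -4.6908, 3.3405, 4.3556); ∞-norm = 5.0861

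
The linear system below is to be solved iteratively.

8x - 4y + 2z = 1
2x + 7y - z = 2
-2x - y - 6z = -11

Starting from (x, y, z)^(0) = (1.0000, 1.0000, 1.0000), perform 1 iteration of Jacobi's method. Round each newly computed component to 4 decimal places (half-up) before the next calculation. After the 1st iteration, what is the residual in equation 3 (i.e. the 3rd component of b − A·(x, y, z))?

Iteration 1:
  x = (1 - (-4)·1.0000 - (2)·1.0000) / (8) = 0.3750
  y = (2 - (2)·1.0000 - (-1)·1.0000) / (7) = 0.1429
  z = (-11 - (-2)·1.0000 - (-1)·1.0000) / (-6) = 1.3333
Residual b − A·x = (-4.0950, 1.5830, -2.1073)

-2.1073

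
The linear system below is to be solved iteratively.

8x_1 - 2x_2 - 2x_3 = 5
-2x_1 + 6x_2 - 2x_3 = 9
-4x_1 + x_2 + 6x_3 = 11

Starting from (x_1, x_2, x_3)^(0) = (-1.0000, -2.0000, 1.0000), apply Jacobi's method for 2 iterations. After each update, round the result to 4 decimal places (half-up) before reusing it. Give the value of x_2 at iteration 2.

2.1250

Iteration 1:
  x_1 = (5 - (-2)·-2.0000 - (-2)·1.0000) / (8) = 0.3750
  x_2 = (9 - (-2)·-1.0000 - (-2)·1.0000) / (6) = 1.5000
  x_3 = (11 - (-4)·-1.0000 - (1)·-2.0000) / (6) = 1.5000
Iteration 2:
  x_1 = (5 - (-2)·1.5000 - (-2)·1.5000) / (8) = 1.3750
  x_2 = (9 - (-2)·0.3750 - (-2)·1.5000) / (6) = 2.1250
  x_3 = (11 - (-4)·0.3750 - (1)·1.5000) / (6) = 1.8333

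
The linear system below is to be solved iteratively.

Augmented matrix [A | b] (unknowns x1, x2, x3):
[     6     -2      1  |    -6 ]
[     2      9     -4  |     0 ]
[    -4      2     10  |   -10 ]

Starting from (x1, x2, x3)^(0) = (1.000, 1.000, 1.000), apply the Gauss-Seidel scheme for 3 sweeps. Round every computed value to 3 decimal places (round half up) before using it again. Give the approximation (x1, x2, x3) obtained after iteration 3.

Iteration 1:
  x1 = (-6 - (-2)·1.000 - (1)·1.000) / (6) = -0.833
  x2 = (0 - (2)·-0.833 - (-4)·1.000) / (9) = 0.630
  x3 = (-10 - (-4)·-0.833 - (2)·0.630) / (10) = -1.459
Iteration 2:
  x1 = (-6 - (-2)·0.630 - (1)·-1.459) / (6) = -0.547
  x2 = (0 - (2)·-0.547 - (-4)·-1.459) / (9) = -0.527
  x3 = (-10 - (-4)·-0.547 - (2)·-0.527) / (10) = -1.113
Iteration 3:
  x1 = (-6 - (-2)·-0.527 - (1)·-1.113) / (6) = -0.990
  x2 = (0 - (2)·-0.990 - (-4)·-1.113) / (9) = -0.275
  x3 = (-10 - (-4)·-0.990 - (2)·-0.275) / (10) = -1.341

(-0.990, -0.275, -1.341)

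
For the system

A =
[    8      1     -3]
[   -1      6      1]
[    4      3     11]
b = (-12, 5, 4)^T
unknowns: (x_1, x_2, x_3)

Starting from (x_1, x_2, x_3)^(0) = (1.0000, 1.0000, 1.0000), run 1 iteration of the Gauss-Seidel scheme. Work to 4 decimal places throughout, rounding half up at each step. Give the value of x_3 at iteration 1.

Iteration 1:
  x_1 = (-12 - (1)·1.0000 - (-3)·1.0000) / (8) = -1.2500
  x_2 = (5 - (-1)·-1.2500 - (1)·1.0000) / (6) = 0.4583
  x_3 = (4 - (4)·-1.2500 - (3)·0.4583) / (11) = 0.6932

0.6932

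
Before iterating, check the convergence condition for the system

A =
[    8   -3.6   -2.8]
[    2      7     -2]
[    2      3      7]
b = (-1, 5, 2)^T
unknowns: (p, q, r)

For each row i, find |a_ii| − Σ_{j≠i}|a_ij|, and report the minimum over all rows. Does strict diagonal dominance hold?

row 1: |8| − (3.6+2.8) = 1.6
row 2: |7| − (2+2) = 3
row 3: |7| − (2+3) = 2
minimum over rows = 1.6 → strictly diagonally dominant (convergence guaranteed)

1.6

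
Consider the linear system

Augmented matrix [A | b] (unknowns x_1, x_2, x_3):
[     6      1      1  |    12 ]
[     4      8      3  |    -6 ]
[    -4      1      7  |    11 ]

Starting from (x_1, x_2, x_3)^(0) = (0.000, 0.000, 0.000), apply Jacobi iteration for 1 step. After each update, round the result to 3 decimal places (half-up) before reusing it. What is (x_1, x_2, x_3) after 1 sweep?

(2.000, -0.750, 1.571)

Iteration 1:
  x_1 = (12 - (1)·0.000 - (1)·0.000) / (6) = 2.000
  x_2 = (-6 - (4)·0.000 - (3)·0.000) / (8) = -0.750
  x_3 = (11 - (-4)·0.000 - (1)·0.000) / (7) = 1.571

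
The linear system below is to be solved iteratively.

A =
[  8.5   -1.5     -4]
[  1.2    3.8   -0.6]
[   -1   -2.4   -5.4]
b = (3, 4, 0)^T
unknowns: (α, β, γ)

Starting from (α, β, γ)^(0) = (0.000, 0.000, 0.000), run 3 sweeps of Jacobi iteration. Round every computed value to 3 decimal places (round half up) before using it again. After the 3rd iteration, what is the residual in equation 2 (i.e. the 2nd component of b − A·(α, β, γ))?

Iteration 1:
  α = (3 - (-1.5)·0.000 - (-4)·0.000) / (8.5) = 0.353
  β = (4 - (1.2)·0.000 - (-0.6)·0.000) / (3.8) = 1.053
  γ = (0 - (-1)·0.000 - (-2.4)·0.000) / (-5.4) = 0.000
Iteration 2:
  α = (3 - (-1.5)·1.053 - (-4)·0.000) / (8.5) = 0.539
  β = (4 - (1.2)·0.353 - (-0.6)·0.000) / (3.8) = 0.941
  γ = (0 - (-1)·0.353 - (-2.4)·1.053) / (-5.4) = -0.533
Iteration 3:
  α = (3 - (-1.5)·0.941 - (-4)·-0.533) / (8.5) = 0.268
  β = (4 - (1.2)·0.539 - (-0.6)·-0.533) / (3.8) = 0.798
  γ = (0 - (-1)·0.539 - (-2.4)·0.941) / (-5.4) = -0.518
Residual b − A·x = (-0.153, 0.335, -0.614)

0.335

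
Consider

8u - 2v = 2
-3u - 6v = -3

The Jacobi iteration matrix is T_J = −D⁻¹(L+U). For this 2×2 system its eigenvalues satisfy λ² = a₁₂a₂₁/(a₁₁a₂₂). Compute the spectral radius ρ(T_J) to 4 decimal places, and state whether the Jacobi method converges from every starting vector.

a₁₂a₂₁/(a₁₁a₂₂) = (-2)·(-3) / ((8)·(-6)) = -0.125000
ρ = √|-0.125000| = √0.125000 = 0.3536
ρ < 1, so Jacobi converges

0.3536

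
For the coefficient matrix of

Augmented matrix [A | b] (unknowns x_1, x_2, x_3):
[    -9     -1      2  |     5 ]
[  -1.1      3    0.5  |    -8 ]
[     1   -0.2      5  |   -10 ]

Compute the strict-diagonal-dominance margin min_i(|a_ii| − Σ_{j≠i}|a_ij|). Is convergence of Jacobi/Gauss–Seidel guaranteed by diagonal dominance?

row 1: |-9| − (1+2) = 6
row 2: |3| − (1.1+0.5) = 1.4
row 3: |5| − (1+0.2) = 3.8
minimum over rows = 1.4 → strictly diagonally dominant (convergence guaranteed)

1.4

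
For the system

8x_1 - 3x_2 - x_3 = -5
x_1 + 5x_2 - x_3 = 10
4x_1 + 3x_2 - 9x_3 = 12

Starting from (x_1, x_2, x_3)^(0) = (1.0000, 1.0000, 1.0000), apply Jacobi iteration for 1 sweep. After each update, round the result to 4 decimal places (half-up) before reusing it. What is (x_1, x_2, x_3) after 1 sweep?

Iteration 1:
  x_1 = (-5 - (-3)·1.0000 - (-1)·1.0000) / (8) = -0.1250
  x_2 = (10 - (1)·1.0000 - (-1)·1.0000) / (5) = 2.0000
  x_3 = (12 - (4)·1.0000 - (3)·1.0000) / (-9) = -0.5556

(-0.1250, 2.0000, -0.5556)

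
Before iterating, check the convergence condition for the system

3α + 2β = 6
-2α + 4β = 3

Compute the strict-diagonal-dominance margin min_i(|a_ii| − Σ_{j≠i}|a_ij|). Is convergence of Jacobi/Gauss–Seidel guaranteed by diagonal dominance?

row 1: |3| − (2) = 1
row 2: |4| − (2) = 2
minimum over rows = 1 → strictly diagonally dominant (convergence guaranteed)

1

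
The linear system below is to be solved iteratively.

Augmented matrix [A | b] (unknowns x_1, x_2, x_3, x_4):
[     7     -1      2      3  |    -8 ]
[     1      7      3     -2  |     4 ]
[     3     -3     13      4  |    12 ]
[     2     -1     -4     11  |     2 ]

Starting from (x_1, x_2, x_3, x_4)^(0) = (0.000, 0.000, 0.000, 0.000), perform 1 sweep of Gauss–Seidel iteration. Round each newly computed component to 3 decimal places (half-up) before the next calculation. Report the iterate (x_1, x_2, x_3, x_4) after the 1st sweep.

(-1.143, 0.735, 1.356, 0.950)

Iteration 1:
  x_1 = (-8 - (-1)·0.000 - (2)·0.000 - (3)·0.000) / (7) = -1.143
  x_2 = (4 - (1)·-1.143 - (3)·0.000 - (-2)·0.000) / (7) = 0.735
  x_3 = (12 - (3)·-1.143 - (-3)·0.735 - (4)·0.000) / (13) = 1.356
  x_4 = (2 - (2)·-1.143 - (-1)·0.735 - (-4)·1.356) / (11) = 0.950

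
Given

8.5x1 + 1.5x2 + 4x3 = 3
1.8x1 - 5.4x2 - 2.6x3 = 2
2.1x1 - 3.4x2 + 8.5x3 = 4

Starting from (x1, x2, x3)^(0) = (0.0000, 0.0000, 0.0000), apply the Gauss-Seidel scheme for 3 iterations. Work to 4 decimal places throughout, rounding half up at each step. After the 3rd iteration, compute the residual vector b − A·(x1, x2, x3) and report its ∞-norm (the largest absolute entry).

0.0680

Iteration 1:
  x1 = (3 - (1.5)·0.0000 - (4)·0.0000) / (8.5) = 0.3529
  x2 = (2 - (1.8)·0.3529 - (-2.6)·0.0000) / (-5.4) = -0.2527
  x3 = (4 - (2.1)·0.3529 - (-3.4)·-0.2527) / (8.5) = 0.2823
Iteration 2:
  x1 = (3 - (1.5)·-0.2527 - (4)·0.2823) / (8.5) = 0.2647
  x2 = (2 - (1.8)·0.2647 - (-2.6)·0.2823) / (-5.4) = -0.4181
  x3 = (4 - (2.1)·0.2647 - (-3.4)·-0.4181) / (8.5) = 0.2380
Iteration 3:
  x1 = (3 - (1.5)·-0.4181 - (4)·0.2380) / (8.5) = 0.3147
  x2 = (2 - (1.8)·0.3147 - (-2.6)·0.2380) / (-5.4) = -0.3801
  x3 = (4 - (2.1)·0.3147 - (-3.4)·-0.3801) / (8.5) = 0.2408
Residual b − A·x = (-0.0680, 0.0071, 0.0000); ∞-norm = 0.0680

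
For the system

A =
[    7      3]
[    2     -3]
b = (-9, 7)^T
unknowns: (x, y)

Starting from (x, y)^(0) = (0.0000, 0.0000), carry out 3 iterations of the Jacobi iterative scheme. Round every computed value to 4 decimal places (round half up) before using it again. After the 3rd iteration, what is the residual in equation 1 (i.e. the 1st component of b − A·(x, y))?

-1.9998

Iteration 1:
  x = (-9 - (3)·0.0000) / (7) = -1.2857
  y = (7 - (2)·0.0000) / (-3) = -2.3333
Iteration 2:
  x = (-9 - (3)·-2.3333) / (7) = -0.2857
  y = (7 - (2)·-1.2857) / (-3) = -3.1905
Iteration 3:
  x = (-9 - (3)·-3.1905) / (7) = 0.0816
  y = (7 - (2)·-0.2857) / (-3) = -2.5238
Residual b − A·x = (-1.9998, -0.7346)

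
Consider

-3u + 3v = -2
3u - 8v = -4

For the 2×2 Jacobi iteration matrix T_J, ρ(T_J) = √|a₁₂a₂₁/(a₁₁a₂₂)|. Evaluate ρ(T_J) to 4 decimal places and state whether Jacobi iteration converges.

a₁₂a₂₁/(a₁₁a₂₂) = (3)·(3) / ((-3)·(-8)) = 0.375000
ρ = √|0.375000| = √0.375000 = 0.6124
ρ < 1, so Jacobi converges

0.6124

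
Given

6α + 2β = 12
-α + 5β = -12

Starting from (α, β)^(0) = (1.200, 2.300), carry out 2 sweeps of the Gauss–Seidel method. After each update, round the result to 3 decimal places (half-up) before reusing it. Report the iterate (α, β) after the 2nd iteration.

Iteration 1:
  α = (12 - (2)·2.300) / (6) = 1.233
  β = (-12 - (-1)·1.233) / (5) = -2.153
Iteration 2:
  α = (12 - (2)·-2.153) / (6) = 2.718
  β = (-12 - (-1)·2.718) / (5) = -1.856

(2.718, -1.856)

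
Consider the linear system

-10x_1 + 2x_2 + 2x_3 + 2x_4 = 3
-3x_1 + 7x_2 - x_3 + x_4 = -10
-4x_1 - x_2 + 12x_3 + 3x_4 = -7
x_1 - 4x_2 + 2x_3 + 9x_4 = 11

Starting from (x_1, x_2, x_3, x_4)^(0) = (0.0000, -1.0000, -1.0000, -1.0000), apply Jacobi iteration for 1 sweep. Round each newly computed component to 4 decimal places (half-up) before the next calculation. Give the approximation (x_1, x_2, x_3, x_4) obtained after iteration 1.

(-0.9000, -1.4286, -0.4167, 1.0000)

Iteration 1:
  x_1 = (3 - (2)·-1.0000 - (2)·-1.0000 - (2)·-1.0000) / (-10) = -0.9000
  x_2 = (-10 - (-3)·0.0000 - (-1)·-1.0000 - (1)·-1.0000) / (7) = -1.4286
  x_3 = (-7 - (-4)·0.0000 - (-1)·-1.0000 - (3)·-1.0000) / (12) = -0.4167
  x_4 = (11 - (1)·0.0000 - (-4)·-1.0000 - (2)·-1.0000) / (9) = 1.0000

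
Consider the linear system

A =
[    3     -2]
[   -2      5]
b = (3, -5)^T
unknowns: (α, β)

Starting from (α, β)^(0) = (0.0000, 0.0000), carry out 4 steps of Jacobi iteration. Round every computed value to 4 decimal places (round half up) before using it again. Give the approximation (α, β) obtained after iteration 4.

Iteration 1:
  α = (3 - (-2)·0.0000) / (3) = 1.0000
  β = (-5 - (-2)·0.0000) / (5) = -1.0000
Iteration 2:
  α = (3 - (-2)·-1.0000) / (3) = 0.3333
  β = (-5 - (-2)·1.0000) / (5) = -0.6000
Iteration 3:
  α = (3 - (-2)·-0.6000) / (3) = 0.6000
  β = (-5 - (-2)·0.3333) / (5) = -0.8667
Iteration 4:
  α = (3 - (-2)·-0.8667) / (3) = 0.4222
  β = (-5 - (-2)·0.6000) / (5) = -0.7600

(0.4222, -0.7600)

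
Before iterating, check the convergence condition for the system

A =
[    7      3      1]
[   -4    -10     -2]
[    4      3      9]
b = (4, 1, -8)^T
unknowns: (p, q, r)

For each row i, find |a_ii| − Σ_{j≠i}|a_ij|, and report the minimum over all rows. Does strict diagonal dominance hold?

2

row 1: |7| − (3+1) = 3
row 2: |-10| − (4+2) = 4
row 3: |9| − (4+3) = 2
minimum over rows = 2 → strictly diagonally dominant (convergence guaranteed)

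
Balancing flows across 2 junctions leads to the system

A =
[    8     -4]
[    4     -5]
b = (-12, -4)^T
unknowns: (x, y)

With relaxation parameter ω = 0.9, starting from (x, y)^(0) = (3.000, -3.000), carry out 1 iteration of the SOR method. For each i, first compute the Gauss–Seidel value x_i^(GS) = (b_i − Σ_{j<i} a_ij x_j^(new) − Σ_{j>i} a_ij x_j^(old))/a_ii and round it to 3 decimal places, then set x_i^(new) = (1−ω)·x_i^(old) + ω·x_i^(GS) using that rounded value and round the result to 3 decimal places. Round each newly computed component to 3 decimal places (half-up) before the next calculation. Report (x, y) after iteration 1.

Iteration 1:
  x: GS value = (-12 - (-4)·-3.000) / (8) = -3.000;  x ← (1−ω)·3.000 + ω·-3.000 = -2.400
  y: GS value = (-4 - (4)·-2.400) / (-5) = -1.120;  y ← (1−ω)·-3.000 + ω·-1.120 = -1.308

(-2.400, -1.308)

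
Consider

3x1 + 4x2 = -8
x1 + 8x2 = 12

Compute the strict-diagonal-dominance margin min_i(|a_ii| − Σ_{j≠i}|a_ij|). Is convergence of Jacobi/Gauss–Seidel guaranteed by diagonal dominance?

row 1: |3| − (4) = -1
row 2: |8| − (1) = 7
minimum over rows = -1 → not strictly diagonally dominant

-1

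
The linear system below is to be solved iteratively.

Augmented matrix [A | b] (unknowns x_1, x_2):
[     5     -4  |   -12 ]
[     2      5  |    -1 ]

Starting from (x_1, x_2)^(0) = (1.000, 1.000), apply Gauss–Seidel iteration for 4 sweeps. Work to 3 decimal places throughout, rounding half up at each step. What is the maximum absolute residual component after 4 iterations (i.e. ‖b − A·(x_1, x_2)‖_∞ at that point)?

Iteration 1:
  x_1 = (-12 - (-4)·1.000) / (5) = -1.600
  x_2 = (-1 - (2)·-1.600) / (5) = 0.440
Iteration 2:
  x_1 = (-12 - (-4)·0.440) / (5) = -2.048
  x_2 = (-1 - (2)·-2.048) / (5) = 0.619
Iteration 3:
  x_1 = (-12 - (-4)·0.619) / (5) = -1.905
  x_2 = (-1 - (2)·-1.905) / (5) = 0.562
Iteration 4:
  x_1 = (-12 - (-4)·0.562) / (5) = -1.950
  x_2 = (-1 - (2)·-1.950) / (5) = 0.580
Residual b − A·x = (0.070, 0.000); ∞-norm = 0.070

0.070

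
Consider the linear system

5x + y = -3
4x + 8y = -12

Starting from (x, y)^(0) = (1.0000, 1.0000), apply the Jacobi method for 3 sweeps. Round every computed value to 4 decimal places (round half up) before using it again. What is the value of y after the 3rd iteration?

-1.4000

Iteration 1:
  x = (-3 - (1)·1.0000) / (5) = -0.8000
  y = (-12 - (4)·1.0000) / (8) = -2.0000
Iteration 2:
  x = (-3 - (1)·-2.0000) / (5) = -0.2000
  y = (-12 - (4)·-0.8000) / (8) = -1.1000
Iteration 3:
  x = (-3 - (1)·-1.1000) / (5) = -0.3800
  y = (-12 - (4)·-0.2000) / (8) = -1.4000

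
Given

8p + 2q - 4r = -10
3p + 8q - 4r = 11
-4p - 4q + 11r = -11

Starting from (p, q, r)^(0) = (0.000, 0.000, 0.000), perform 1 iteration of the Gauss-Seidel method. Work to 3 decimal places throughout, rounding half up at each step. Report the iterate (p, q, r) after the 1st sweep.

Iteration 1:
  p = (-10 - (2)·0.000 - (-4)·0.000) / (8) = -1.250
  q = (11 - (3)·-1.250 - (-4)·0.000) / (8) = 1.844
  r = (-11 - (-4)·-1.250 - (-4)·1.844) / (11) = -0.784

(-1.250, 1.844, -0.784)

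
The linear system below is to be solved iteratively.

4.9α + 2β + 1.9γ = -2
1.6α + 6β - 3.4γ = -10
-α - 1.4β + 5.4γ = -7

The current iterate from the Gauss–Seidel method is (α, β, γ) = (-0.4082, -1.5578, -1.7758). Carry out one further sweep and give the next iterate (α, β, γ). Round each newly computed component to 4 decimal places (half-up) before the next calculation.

(0.9162, -2.9173, -1.8830)

One sweep:
  α = (-2 - (2)·-1.5578 - (1.9)·-1.7758) / (4.9) = 0.9162
  β = (-10 - (1.6)·0.9162 - (-3.4)·-1.7758) / (6) = -2.9173
  γ = (-7 - (-1)·0.9162 - (-1.4)·-2.9173) / (5.4) = -1.8830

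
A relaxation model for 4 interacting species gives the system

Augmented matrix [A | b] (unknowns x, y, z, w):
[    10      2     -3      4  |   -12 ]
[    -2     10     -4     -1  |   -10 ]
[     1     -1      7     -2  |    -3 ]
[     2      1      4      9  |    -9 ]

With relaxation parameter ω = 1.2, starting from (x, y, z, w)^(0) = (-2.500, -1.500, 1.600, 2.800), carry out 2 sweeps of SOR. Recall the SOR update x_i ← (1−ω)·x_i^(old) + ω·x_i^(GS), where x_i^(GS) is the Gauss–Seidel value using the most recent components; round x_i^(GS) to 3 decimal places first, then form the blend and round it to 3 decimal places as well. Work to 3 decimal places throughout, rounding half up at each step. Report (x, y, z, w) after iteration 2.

(-0.270, -1.267, -1.289, 0.041)

Iteration 1:
  x: GS value = (-12 - (2)·-1.500 - (-3)·1.600 - (4)·2.800) / (10) = -1.540;  x ← (1−ω)·-2.500 + ω·-1.540 = -1.348
  y: GS value = (-10 - (-2)·-1.348 - (-4)·1.600 - (-1)·2.800) / (10) = -0.350;  y ← (1−ω)·-1.500 + ω·-0.350 = -0.120
  z: GS value = (-3 - (1)·-1.348 - (-1)·-0.120 - (-2)·2.800) / (7) = 0.547;  z ← (1−ω)·1.600 + ω·0.547 = 0.336
  w: GS value = (-9 - (2)·-1.348 - (1)·-0.120 - (4)·0.336) / (9) = -0.836;  w ← (1−ω)·2.800 + ω·-0.836 = -1.563
Iteration 2:
  x: GS value = (-12 - (2)·-0.120 - (-3)·0.336 - (4)·-1.563) / (10) = -0.450;  x ← (1−ω)·-1.348 + ω·-0.450 = -0.270
  y: GS value = (-10 - (-2)·-0.270 - (-4)·0.336 - (-1)·-1.563) / (10) = -1.076;  y ← (1−ω)·-0.120 + ω·-1.076 = -1.267
  z: GS value = (-3 - (1)·-0.270 - (-1)·-1.267 - (-2)·-1.563) / (7) = -1.018;  z ← (1−ω)·0.336 + ω·-1.018 = -1.289
  w: GS value = (-9 - (2)·-0.270 - (1)·-1.267 - (4)·-1.289) / (9) = -0.226;  w ← (1−ω)·-1.563 + ω·-0.226 = 0.041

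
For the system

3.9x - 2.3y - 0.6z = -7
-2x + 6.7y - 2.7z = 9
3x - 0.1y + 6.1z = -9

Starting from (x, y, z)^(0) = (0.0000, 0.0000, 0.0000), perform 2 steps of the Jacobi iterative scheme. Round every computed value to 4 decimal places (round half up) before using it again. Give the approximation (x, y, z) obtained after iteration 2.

(-1.2297, 0.2129, -0.5707)

Iteration 1:
  x = (-7 - (-2.3)·0.0000 - (-0.6)·0.0000) / (3.9) = -1.7949
  y = (9 - (-2)·0.0000 - (-2.7)·0.0000) / (6.7) = 1.3433
  z = (-9 - (3)·0.0000 - (-0.1)·0.0000) / (6.1) = -1.4754
Iteration 2:
  x = (-7 - (-2.3)·1.3433 - (-0.6)·-1.4754) / (3.9) = -1.2297
  y = (9 - (-2)·-1.7949 - (-2.7)·-1.4754) / (6.7) = 0.2129
  z = (-9 - (3)·-1.7949 - (-0.1)·1.3433) / (6.1) = -0.5707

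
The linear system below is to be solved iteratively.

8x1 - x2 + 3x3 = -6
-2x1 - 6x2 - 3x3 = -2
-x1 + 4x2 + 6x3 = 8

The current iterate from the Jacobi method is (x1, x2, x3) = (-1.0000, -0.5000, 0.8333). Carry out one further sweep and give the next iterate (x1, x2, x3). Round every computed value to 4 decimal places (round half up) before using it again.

One sweep:
  x1 = (-6 - (-1)·-0.5000 - (3)·0.8333) / (8) = -1.1250
  x2 = (-2 - (-2)·-1.0000 - (-3)·0.8333) / (-6) = 0.2500
  x3 = (8 - (-1)·-1.0000 - (4)·-0.5000) / (6) = 1.5000

(-1.1250, 0.2500, 1.5000)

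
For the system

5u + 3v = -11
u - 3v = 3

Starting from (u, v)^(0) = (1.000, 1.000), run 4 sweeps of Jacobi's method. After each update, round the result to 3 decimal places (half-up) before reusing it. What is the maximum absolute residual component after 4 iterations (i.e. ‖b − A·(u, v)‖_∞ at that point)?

Iteration 1:
  u = (-11 - (3)·1.000) / (5) = -2.800
  v = (3 - (1)·1.000) / (-3) = -0.667
Iteration 2:
  u = (-11 - (3)·-0.667) / (5) = -1.800
  v = (3 - (1)·-2.800) / (-3) = -1.933
Iteration 3:
  u = (-11 - (3)·-1.933) / (5) = -1.040
  v = (3 - (1)·-1.800) / (-3) = -1.600
Iteration 4:
  u = (-11 - (3)·-1.600) / (5) = -1.240
  v = (3 - (1)·-1.040) / (-3) = -1.347
Residual b − A·x = (-0.759, 0.199); ∞-norm = 0.759

0.759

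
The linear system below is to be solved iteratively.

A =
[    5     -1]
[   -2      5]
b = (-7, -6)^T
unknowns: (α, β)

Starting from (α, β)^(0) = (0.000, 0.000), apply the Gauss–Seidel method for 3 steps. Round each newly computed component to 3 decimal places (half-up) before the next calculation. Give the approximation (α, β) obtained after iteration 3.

(-1.780, -1.912)

Iteration 1:
  α = (-7 - (-1)·0.000) / (5) = -1.400
  β = (-6 - (-2)·-1.400) / (5) = -1.760
Iteration 2:
  α = (-7 - (-1)·-1.760) / (5) = -1.752
  β = (-6 - (-2)·-1.752) / (5) = -1.901
Iteration 3:
  α = (-7 - (-1)·-1.901) / (5) = -1.780
  β = (-6 - (-2)·-1.780) / (5) = -1.912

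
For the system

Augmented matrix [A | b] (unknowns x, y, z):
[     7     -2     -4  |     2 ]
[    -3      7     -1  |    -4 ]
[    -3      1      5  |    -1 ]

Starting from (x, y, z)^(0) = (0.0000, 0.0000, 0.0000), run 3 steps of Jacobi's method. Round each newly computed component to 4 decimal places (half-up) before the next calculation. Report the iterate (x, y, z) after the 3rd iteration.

(0.1982, -0.5557, -0.0996)

Iteration 1:
  x = (2 - (-2)·0.0000 - (-4)·0.0000) / (7) = 0.2857
  y = (-4 - (-3)·0.0000 - (-1)·0.0000) / (7) = -0.5714
  z = (-1 - (-3)·0.0000 - (1)·0.0000) / (5) = -0.2000
Iteration 2:
  x = (2 - (-2)·-0.5714 - (-4)·-0.2000) / (7) = 0.0082
  y = (-4 - (-3)·0.2857 - (-1)·-0.2000) / (7) = -0.4776
  z = (-1 - (-3)·0.2857 - (1)·-0.5714) / (5) = 0.0857
Iteration 3:
  x = (2 - (-2)·-0.4776 - (-4)·0.0857) / (7) = 0.1982
  y = (-4 - (-3)·0.0082 - (-1)·0.0857) / (7) = -0.5557
  z = (-1 - (-3)·0.0082 - (1)·-0.4776) / (5) = -0.0996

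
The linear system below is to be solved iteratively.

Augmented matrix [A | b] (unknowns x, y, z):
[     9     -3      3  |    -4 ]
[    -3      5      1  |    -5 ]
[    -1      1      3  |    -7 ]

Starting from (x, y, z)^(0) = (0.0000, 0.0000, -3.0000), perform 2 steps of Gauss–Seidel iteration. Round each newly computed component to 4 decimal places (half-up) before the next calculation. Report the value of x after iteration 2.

Iteration 1:
  x = (-4 - (-3)·0.0000 - (3)·-3.0000) / (9) = 0.5556
  y = (-5 - (-3)·0.5556 - (1)·-3.0000) / (5) = -0.0666
  z = (-7 - (-1)·0.5556 - (1)·-0.0666) / (3) = -2.1259
Iteration 2:
  x = (-4 - (-3)·-0.0666 - (3)·-2.1259) / (9) = 0.2420
  y = (-5 - (-3)·0.2420 - (1)·-2.1259) / (5) = -0.4296
  z = (-7 - (-1)·0.2420 - (1)·-0.4296) / (3) = -2.1095

0.2420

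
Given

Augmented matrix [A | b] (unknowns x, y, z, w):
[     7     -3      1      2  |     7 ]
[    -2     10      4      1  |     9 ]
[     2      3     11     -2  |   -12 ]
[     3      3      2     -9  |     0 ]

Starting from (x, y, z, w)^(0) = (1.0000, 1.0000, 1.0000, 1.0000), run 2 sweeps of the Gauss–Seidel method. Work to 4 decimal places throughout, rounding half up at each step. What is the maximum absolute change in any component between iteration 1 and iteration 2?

Iteration 1:
  x = (7 - (-3)·1.0000 - (1)·1.0000 - (2)·1.0000) / (7) = 1.0000
  y = (9 - (-2)·1.0000 - (4)·1.0000 - (1)·1.0000) / (10) = 0.6000
  z = (-12 - (2)·1.0000 - (3)·0.6000 - (-2)·1.0000) / (11) = -1.2545
  w = (0 - (3)·1.0000 - (3)·0.6000 - (2)·-1.2545) / (-9) = 0.2546
Iteration 2:
  x = (7 - (-3)·0.6000 - (1)·-1.2545 - (2)·0.2546) / (7) = 1.3636
  y = (9 - (-2)·1.3636 - (4)·-1.2545 - (1)·0.2546) / (10) = 1.6491
  z = (-12 - (2)·1.3636 - (3)·1.6491 - (-2)·0.2546) / (11) = -1.7423
  w = (0 - (3)·1.3636 - (3)·1.6491 - (2)·-1.7423) / (-9) = 0.6171
Change: (0.3636, 1.0491, -0.4878, 0.3625) → max |·| = 1.0491

1.0491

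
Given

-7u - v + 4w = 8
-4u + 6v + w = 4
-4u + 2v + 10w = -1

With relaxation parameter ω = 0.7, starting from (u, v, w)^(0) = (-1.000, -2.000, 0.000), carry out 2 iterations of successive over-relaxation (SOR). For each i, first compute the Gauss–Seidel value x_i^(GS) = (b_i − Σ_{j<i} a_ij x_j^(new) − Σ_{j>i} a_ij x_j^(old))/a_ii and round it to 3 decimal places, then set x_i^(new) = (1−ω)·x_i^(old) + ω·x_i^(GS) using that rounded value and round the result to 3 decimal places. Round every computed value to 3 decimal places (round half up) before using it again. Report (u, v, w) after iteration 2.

Iteration 1:
  u: GS value = (8 - (-1)·-2.000 - (4)·0.000) / (-7) = -0.857;  u ← (1−ω)·-1.000 + ω·-0.857 = -0.900
  v: GS value = (4 - (-4)·-0.900 - (1)·0.000) / (6) = 0.067;  v ← (1−ω)·-2.000 + ω·0.067 = -0.553
  w: GS value = (-1 - (-4)·-0.900 - (2)·-0.553) / (10) = -0.349;  w ← (1−ω)·0.000 + ω·-0.349 = -0.244
Iteration 2:
  u: GS value = (8 - (-1)·-0.553 - (4)·-0.244) / (-7) = -1.203;  u ← (1−ω)·-0.900 + ω·-1.203 = -1.112
  v: GS value = (4 - (-4)·-1.112 - (1)·-0.244) / (6) = -0.034;  v ← (1−ω)·-0.553 + ω·-0.034 = -0.190
  w: GS value = (-1 - (-4)·-1.112 - (2)·-0.190) / (10) = -0.507;  w ← (1−ω)·-0.244 + ω·-0.507 = -0.428

(-1.112, -0.190, -0.428)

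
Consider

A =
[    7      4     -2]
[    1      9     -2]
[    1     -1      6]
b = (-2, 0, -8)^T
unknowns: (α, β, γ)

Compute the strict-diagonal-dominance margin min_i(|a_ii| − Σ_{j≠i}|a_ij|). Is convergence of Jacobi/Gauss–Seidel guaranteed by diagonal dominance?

1

row 1: |7| − (4+2) = 1
row 2: |9| − (1+2) = 6
row 3: |6| − (1+1) = 4
minimum over rows = 1 → strictly diagonally dominant (convergence guaranteed)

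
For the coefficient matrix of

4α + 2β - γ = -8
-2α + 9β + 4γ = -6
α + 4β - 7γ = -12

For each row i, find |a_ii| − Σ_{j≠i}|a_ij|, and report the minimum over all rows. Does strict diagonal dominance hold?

row 1: |4| − (2+1) = 1
row 2: |9| − (2+4) = 3
row 3: |-7| − (1+4) = 2
minimum over rows = 1 → strictly diagonally dominant (convergence guaranteed)

1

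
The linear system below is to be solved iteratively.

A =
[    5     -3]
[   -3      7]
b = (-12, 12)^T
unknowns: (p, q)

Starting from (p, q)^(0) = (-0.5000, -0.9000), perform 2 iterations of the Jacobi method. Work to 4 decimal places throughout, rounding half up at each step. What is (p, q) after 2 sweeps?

Iteration 1:
  p = (-12 - (-3)·-0.9000) / (5) = -2.9400
  q = (12 - (-3)·-0.5000) / (7) = 1.5000
Iteration 2:
  p = (-12 - (-3)·1.5000) / (5) = -1.5000
  q = (12 - (-3)·-2.9400) / (7) = 0.4543

(-1.5000, 0.4543)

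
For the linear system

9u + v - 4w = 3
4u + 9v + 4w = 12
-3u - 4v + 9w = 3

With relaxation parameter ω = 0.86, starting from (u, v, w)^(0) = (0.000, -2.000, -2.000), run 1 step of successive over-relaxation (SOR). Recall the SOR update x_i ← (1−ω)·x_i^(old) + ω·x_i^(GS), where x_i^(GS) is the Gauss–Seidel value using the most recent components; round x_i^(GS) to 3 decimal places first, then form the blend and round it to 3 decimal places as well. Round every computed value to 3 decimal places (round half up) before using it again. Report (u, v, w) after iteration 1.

Iteration 1:
  u: GS value = (3 - (1)·-2.000 - (-4)·-2.000) / (9) = -0.333;  u ← (1−ω)·0.000 + ω·-0.333 = -0.286
  v: GS value = (12 - (4)·-0.286 - (4)·-2.000) / (9) = 2.349;  v ← (1−ω)·-2.000 + ω·2.349 = 1.740
  w: GS value = (3 - (-3)·-0.286 - (-4)·1.740) / (9) = 1.011;  w ← (1−ω)·-2.000 + ω·1.011 = 0.589

(-0.286, 1.740, 0.589)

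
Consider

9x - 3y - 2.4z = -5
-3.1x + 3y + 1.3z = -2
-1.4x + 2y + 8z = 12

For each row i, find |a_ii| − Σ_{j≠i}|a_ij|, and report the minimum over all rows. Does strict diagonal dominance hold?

row 1: |9| − (3+2.4) = 3.6
row 2: |3| − (3.1+1.3) = -1.4
row 3: |8| − (1.4+2) = 4.6
minimum over rows = -1.4 → not strictly diagonally dominant

-1.4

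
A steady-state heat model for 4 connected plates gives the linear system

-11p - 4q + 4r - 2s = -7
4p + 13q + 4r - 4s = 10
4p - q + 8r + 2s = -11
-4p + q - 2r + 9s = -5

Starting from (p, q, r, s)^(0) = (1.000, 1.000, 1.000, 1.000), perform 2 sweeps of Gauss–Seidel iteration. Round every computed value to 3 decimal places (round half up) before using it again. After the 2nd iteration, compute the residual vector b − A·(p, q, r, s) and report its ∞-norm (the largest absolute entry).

3.611

Iteration 1:
  p = (-7 - (-4)·1.000 - (4)·1.000 - (-2)·1.000) / (-11) = 0.455
  q = (10 - (4)·0.455 - (4)·1.000 - (-4)·1.000) / (13) = 0.629
  r = (-11 - (4)·0.455 - (-1)·0.629 - (2)·1.000) / (8) = -1.774
  s = (-5 - (-4)·0.455 - (1)·0.629 - (-2)·-1.774) / (9) = -0.817
Iteration 2:
  p = (-7 - (-4)·0.629 - (4)·-1.774 - (-2)·-0.817) / (-11) = -0.089
  q = (10 - (4)·-0.089 - (4)·-1.774 - (-4)·-0.817) / (13) = 1.091
  r = (-11 - (4)·-0.089 - (-1)·1.091 - (2)·-0.817) / (8) = -0.990
  s = (-5 - (-4)·-0.089 - (1)·1.091 - (-2)·-0.990) / (9) = -0.936
Residual b − A·x = (-1.527, -3.611, 0.239, -0.003); ∞-norm = 3.611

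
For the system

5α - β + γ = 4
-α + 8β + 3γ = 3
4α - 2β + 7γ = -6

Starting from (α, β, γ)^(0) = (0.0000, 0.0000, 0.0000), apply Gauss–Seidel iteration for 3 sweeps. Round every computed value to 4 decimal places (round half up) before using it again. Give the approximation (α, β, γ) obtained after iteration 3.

Iteration 1:
  α = (4 - (-1)·0.0000 - (1)·0.0000) / (5) = 0.8000
  β = (3 - (-1)·0.8000 - (3)·0.0000) / (8) = 0.4750
  γ = (-6 - (4)·0.8000 - (-2)·0.4750) / (7) = -1.1786
Iteration 2:
  α = (4 - (-1)·0.4750 - (1)·-1.1786) / (5) = 1.1307
  β = (3 - (-1)·1.1307 - (3)·-1.1786) / (8) = 0.9583
  γ = (-6 - (4)·1.1307 - (-2)·0.9583) / (7) = -1.2295
Iteration 3:
  α = (4 - (-1)·0.9583 - (1)·-1.2295) / (5) = 1.2376
  β = (3 - (-1)·1.2376 - (3)·-1.2295) / (8) = 0.9908
  γ = (-6 - (4)·1.2376 - (-2)·0.9908) / (7) = -1.2813

(1.2376, 0.9908, -1.2813)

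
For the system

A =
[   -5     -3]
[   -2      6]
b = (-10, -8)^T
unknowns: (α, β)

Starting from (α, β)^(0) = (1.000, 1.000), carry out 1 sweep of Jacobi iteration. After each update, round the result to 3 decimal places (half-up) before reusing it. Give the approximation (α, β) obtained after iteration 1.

Iteration 1:
  α = (-10 - (-3)·1.000) / (-5) = 1.400
  β = (-8 - (-2)·1.000) / (6) = -1.000

(1.400, -1.000)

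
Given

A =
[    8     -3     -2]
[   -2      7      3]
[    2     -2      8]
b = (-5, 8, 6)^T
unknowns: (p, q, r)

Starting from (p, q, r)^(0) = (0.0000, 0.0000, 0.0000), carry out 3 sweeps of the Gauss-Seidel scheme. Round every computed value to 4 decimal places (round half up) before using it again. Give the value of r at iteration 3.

0.9654

Iteration 1:
  p = (-5 - (-3)·0.0000 - (-2)·0.0000) / (8) = -0.6250
  q = (8 - (-2)·-0.6250 - (3)·0.0000) / (7) = 0.9643
  r = (6 - (2)·-0.6250 - (-2)·0.9643) / (8) = 1.1473
Iteration 2:
  p = (-5 - (-3)·0.9643 - (-2)·1.1473) / (8) = 0.0234
  q = (8 - (-2)·0.0234 - (3)·1.1473) / (7) = 0.6578
  r = (6 - (2)·0.0234 - (-2)·0.6578) / (8) = 0.9086
Iteration 3:
  p = (-5 - (-3)·0.6578 - (-2)·0.9086) / (8) = -0.1512
  q = (8 - (-2)·-0.1512 - (3)·0.9086) / (7) = 0.7103
  r = (6 - (2)·-0.1512 - (-2)·0.7103) / (8) = 0.9654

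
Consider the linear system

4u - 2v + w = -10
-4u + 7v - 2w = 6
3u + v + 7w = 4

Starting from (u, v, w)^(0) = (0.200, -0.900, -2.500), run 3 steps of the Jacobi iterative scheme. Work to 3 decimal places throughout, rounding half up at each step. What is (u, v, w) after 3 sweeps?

Iteration 1:
  u = (-10 - (-2)·-0.900 - (1)·-2.500) / (4) = -2.325
  v = (6 - (-4)·0.200 - (-2)·-2.500) / (7) = 0.257
  w = (4 - (3)·0.200 - (1)·-0.900) / (7) = 0.614
Iteration 2:
  u = (-10 - (-2)·0.257 - (1)·0.614) / (4) = -2.525
  v = (6 - (-4)·-2.325 - (-2)·0.614) / (7) = -0.296
  w = (4 - (3)·-2.325 - (1)·0.257) / (7) = 1.531
Iteration 3:
  u = (-10 - (-2)·-0.296 - (1)·1.531) / (4) = -3.031
  v = (6 - (-4)·-2.525 - (-2)·1.531) / (7) = -0.148
  w = (4 - (3)·-2.525 - (1)·-0.296) / (7) = 1.696

(-3.031, -0.148, 1.696)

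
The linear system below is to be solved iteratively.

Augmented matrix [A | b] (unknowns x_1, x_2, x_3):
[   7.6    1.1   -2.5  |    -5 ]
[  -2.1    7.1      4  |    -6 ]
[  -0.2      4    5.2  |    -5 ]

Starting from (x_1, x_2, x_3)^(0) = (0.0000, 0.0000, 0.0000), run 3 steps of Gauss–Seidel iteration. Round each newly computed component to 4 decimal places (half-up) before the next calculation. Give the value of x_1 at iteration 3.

-0.6202

Iteration 1:
  x_1 = (-5 - (1.1)·0.0000 - (-2.5)·0.0000) / (7.6) = -0.6579
  x_2 = (-6 - (-2.1)·-0.6579 - (4)·0.0000) / (7.1) = -1.0397
  x_3 = (-5 - (-0.2)·-0.6579 - (4)·-1.0397) / (5.2) = -0.1871
Iteration 2:
  x_1 = (-5 - (1.1)·-1.0397 - (-2.5)·-0.1871) / (7.6) = -0.5690
  x_2 = (-6 - (-2.1)·-0.5690 - (4)·-0.1871) / (7.1) = -0.9080
  x_3 = (-5 - (-0.2)·-0.5690 - (4)·-0.9080) / (5.2) = -0.2850
Iteration 3:
  x_1 = (-5 - (1.1)·-0.9080 - (-2.5)·-0.2850) / (7.6) = -0.6202
  x_2 = (-6 - (-2.1)·-0.6202 - (4)·-0.2850) / (7.1) = -0.8679
  x_3 = (-5 - (-0.2)·-0.6202 - (4)·-0.8679) / (5.2) = -0.3178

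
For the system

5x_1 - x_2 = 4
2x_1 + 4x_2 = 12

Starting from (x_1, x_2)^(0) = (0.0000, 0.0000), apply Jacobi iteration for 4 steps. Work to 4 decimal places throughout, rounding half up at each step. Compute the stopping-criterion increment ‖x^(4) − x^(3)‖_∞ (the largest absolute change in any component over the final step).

Iteration 1:
  x_1 = (4 - (-1)·0.0000) / (5) = 0.8000
  x_2 = (12 - (2)·0.0000) / (4) = 3.0000
Iteration 2:
  x_1 = (4 - (-1)·3.0000) / (5) = 1.4000
  x_2 = (12 - (2)·0.8000) / (4) = 2.6000
Iteration 3:
  x_1 = (4 - (-1)·2.6000) / (5) = 1.3200
  x_2 = (12 - (2)·1.4000) / (4) = 2.3000
Iteration 4:
  x_1 = (4 - (-1)·2.3000) / (5) = 1.2600
  x_2 = (12 - (2)·1.3200) / (4) = 2.3400
Change: (-0.0600, 0.0400) → max |·| = 0.0600

0.0600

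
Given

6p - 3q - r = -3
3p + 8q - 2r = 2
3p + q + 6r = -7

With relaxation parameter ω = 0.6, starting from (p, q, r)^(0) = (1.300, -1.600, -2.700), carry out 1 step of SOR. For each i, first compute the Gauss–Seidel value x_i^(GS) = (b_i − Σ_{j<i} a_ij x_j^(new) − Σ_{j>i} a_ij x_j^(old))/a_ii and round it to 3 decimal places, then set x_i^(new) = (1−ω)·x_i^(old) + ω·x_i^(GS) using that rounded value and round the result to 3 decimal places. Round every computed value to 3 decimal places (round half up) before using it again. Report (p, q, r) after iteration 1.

Iteration 1:
  p: GS value = (-3 - (-3)·-1.600 - (-1)·-2.700) / (6) = -1.750;  p ← (1−ω)·1.300 + ω·-1.750 = -0.530
  q: GS value = (2 - (3)·-0.530 - (-2)·-2.700) / (8) = -0.226;  q ← (1−ω)·-1.600 + ω·-0.226 = -0.776
  r: GS value = (-7 - (3)·-0.530 - (1)·-0.776) / (6) = -0.772;  r ← (1−ω)·-2.700 + ω·-0.772 = -1.543

(-0.530, -0.776, -1.543)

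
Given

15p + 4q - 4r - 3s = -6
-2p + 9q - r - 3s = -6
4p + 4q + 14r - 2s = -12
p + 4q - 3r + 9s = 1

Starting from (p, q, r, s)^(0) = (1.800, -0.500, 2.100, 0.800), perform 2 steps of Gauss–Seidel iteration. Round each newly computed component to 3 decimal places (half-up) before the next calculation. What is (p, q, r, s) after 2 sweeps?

Iteration 1:
  p = (-6 - (4)·-0.500 - (-4)·2.100 - (-3)·0.800) / (15) = 0.453
  q = (-6 - (-2)·0.453 - (-1)·2.100 - (-3)·0.800) / (9) = -0.066
  r = (-12 - (4)·0.453 - (4)·-0.066 - (-2)·0.800) / (14) = -0.853
  s = (1 - (1)·0.453 - (4)·-0.066 - (-3)·-0.853) / (9) = -0.194
Iteration 2:
  p = (-6 - (4)·-0.066 - (-4)·-0.853 - (-3)·-0.194) / (15) = -0.649
  q = (-6 - (-2)·-0.649 - (-1)·-0.853 - (-3)·-0.194) / (9) = -0.970
  r = (-12 - (4)·-0.649 - (4)·-0.970 - (-2)·-0.194) / (14) = -0.422
  s = (1 - (1)·-0.649 - (4)·-0.970 - (-3)·-0.422) / (9) = 0.474

(-0.649, -0.970, -0.422, 0.474)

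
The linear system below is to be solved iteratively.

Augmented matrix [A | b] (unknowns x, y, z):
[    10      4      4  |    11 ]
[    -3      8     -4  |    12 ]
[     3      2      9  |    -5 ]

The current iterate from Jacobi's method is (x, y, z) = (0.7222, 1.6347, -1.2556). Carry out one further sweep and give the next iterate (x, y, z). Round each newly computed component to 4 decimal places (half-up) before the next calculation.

One sweep:
  x = (11 - (4)·1.6347 - (4)·-1.2556) / (10) = 0.9484
  y = (12 - (-3)·0.7222 - (-4)·-1.2556) / (8) = 1.1430
  z = (-5 - (3)·0.7222 - (2)·1.6347) / (9) = -1.1596

(0.9484, 1.1430, -1.1596)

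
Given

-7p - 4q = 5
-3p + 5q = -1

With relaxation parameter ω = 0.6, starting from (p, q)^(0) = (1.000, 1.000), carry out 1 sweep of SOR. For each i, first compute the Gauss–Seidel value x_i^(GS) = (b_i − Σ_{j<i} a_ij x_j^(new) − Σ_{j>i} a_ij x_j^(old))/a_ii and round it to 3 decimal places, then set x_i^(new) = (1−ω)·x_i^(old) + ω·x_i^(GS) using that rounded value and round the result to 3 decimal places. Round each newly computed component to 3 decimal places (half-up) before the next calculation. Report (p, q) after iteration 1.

(-0.372, 0.146)

Iteration 1:
  p: GS value = (5 - (-4)·1.000) / (-7) = -1.286;  p ← (1−ω)·1.000 + ω·-1.286 = -0.372
  q: GS value = (-1 - (-3)·-0.372) / (5) = -0.423;  q ← (1−ω)·1.000 + ω·-0.423 = 0.146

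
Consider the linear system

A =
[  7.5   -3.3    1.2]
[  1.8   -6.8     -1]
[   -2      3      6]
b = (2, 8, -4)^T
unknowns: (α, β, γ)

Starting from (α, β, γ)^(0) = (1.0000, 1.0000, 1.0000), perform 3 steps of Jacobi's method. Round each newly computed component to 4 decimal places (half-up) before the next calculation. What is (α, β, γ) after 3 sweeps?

(-0.1406, -1.2005, -0.2340)

Iteration 1:
  α = (2 - (-3.3)·1.0000 - (1.2)·1.0000) / (7.5) = 0.5467
  β = (8 - (1.8)·1.0000 - (-1)·1.0000) / (-6.8) = -1.0588
  γ = (-4 - (-2)·1.0000 - (3)·1.0000) / (6) = -0.8333
Iteration 2:
  α = (2 - (-3.3)·-1.0588 - (1.2)·-0.8333) / (7.5) = -0.0659
  β = (8 - (1.8)·0.5467 - (-1)·-0.8333) / (-6.8) = -0.9092
  γ = (-4 - (-2)·0.5467 - (3)·-1.0588) / (6) = 0.0450
Iteration 3:
  α = (2 - (-3.3)·-0.9092 - (1.2)·0.0450) / (7.5) = -0.1406
  β = (8 - (1.8)·-0.0659 - (-1)·0.0450) / (-6.8) = -1.2005
  γ = (-4 - (-2)·-0.0659 - (3)·-0.9092) / (6) = -0.2340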